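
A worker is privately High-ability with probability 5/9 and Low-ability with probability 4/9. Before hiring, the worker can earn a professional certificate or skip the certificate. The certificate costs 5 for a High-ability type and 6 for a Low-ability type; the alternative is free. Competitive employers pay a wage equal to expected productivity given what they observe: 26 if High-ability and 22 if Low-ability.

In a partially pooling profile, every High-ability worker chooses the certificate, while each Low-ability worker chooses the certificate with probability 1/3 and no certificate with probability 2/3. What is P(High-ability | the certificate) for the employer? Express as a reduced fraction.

P(the certificate) = (5/9)·1 + (4/9)·(1/3) = 19/27.
By Bayes' rule, P(High-ability | the certificate) = (5/9) / (19/27) = 15/19.

15/19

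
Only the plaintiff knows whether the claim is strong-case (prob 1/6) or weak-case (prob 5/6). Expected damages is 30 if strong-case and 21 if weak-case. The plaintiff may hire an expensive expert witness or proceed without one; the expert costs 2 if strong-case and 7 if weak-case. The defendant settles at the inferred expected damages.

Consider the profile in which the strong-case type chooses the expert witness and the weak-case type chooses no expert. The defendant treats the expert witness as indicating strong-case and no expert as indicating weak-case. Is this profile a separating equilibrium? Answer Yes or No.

No

Under these beliefs, the expert witness earns settlement 30 and no expert earns settlement 21.
strong-case: the expert witness nets 30 − 2 = 28; no expert nets 21. strong-case prefers the expert witness.
weak-case: the expert witness nets 30 − 7 = 23; no expert nets 21. weak-case would deviate to the expert witness.
weak-case has a profitable deviation, so the profile is not an equilibrium.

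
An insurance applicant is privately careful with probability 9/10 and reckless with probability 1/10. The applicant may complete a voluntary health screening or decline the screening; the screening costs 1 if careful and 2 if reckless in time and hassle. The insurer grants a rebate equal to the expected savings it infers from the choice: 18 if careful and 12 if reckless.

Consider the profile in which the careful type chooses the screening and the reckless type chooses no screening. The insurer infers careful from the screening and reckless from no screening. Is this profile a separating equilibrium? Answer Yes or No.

No

Under these beliefs, the screening earns rebate 18 and no screening earns rebate 12.
careful: the screening nets 18 − 1 = 17; no screening nets 12. careful prefers the screening.
reckless: the screening nets 18 − 2 = 16; no screening nets 12. reckless would deviate to the screening.
reckless has a profitable deviation, so the profile is not an equilibrium.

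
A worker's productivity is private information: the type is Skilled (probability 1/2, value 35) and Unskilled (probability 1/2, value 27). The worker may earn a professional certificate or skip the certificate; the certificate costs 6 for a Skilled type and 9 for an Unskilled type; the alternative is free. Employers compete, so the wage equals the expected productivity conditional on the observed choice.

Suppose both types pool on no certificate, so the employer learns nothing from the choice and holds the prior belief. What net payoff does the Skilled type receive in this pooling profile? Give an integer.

31

Pooled wage = 1/2·35 + 1/2·27 = 31.
Skilled pays no cost for no certificate, so net payoff = 31.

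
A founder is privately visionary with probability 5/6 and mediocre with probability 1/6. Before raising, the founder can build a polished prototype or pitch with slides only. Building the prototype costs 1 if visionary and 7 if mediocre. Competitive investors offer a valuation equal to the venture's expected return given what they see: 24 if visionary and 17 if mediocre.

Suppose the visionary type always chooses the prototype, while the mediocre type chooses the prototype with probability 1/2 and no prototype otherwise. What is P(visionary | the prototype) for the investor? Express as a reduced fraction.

P(the prototype) = (5/6)·1 + (1/6)·(1/2) = 11/12.
By Bayes' rule, P(visionary | the prototype) = (5/6) / (11/12) = 10/11.

10/11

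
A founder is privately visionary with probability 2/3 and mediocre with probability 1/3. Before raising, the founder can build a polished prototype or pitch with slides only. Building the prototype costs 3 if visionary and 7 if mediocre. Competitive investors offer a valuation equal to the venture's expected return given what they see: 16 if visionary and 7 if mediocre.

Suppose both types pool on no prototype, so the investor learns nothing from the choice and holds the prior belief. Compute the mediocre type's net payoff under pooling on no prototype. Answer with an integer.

Pooled valuation = 2/3·16 + 1/3·7 = 13.
mediocre pays no cost for no prototype, so net payoff = 13.

13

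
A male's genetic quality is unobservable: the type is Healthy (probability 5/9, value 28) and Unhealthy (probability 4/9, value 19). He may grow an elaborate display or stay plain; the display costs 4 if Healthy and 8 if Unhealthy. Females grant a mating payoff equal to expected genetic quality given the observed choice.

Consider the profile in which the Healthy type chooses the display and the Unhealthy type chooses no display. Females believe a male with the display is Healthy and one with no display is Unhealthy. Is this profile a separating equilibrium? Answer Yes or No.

Under these beliefs, the display earns mating payoff 28 and no display earns mating payoff 19.
Healthy: the display nets 28 − 4 = 24; no display nets 19. Healthy prefers the display.
Unhealthy: the display nets 28 − 8 = 20; no display nets 19. Unhealthy would deviate to the display.
Unhealthy has a profitable deviation, so the profile is not an equilibrium.

No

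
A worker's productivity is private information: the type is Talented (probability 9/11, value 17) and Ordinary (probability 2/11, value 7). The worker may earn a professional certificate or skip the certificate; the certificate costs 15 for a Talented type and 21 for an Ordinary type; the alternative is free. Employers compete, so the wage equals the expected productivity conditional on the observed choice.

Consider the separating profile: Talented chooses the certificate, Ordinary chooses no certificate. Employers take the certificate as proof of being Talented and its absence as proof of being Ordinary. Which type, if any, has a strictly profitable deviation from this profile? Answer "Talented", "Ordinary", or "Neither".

Talented

The certificate pays 17; no certificate pays 7.
Talented: assigned the certificate, nets 17 − 15 = 2; deviating to no certificate nets 7.
Ordinary: assigned no certificate, nets 7; deviating to the certificate nets 17 − 21 = -4.
The Talented type gains 5 by deviating.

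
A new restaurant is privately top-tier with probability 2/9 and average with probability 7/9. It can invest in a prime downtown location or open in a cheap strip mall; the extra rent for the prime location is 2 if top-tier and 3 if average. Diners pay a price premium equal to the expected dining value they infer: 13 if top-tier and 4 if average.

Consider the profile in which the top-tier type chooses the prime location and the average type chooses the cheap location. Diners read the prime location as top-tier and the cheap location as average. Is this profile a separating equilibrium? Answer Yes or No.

Under these beliefs, the prime location earns price premium 13 and the cheap location earns price premium 4.
top-tier: the prime location nets 13 − 2 = 11; the cheap location nets 4. top-tier prefers the prime location.
average: the prime location nets 13 − 3 = 10; the cheap location nets 4. average would deviate to the prime location.
average has a profitable deviation, so the profile is not an equilibrium.

No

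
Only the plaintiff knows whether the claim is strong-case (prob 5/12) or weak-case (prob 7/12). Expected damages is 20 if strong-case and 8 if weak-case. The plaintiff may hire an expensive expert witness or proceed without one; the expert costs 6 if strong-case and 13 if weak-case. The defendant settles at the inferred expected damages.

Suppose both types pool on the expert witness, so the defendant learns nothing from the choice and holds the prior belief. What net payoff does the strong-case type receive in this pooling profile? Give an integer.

7

Pooled settlement = 5/12·20 + 7/12·8 = 13.
strong-case pays cost 6 for the expert witness, so net payoff = 13 − 6 = 7.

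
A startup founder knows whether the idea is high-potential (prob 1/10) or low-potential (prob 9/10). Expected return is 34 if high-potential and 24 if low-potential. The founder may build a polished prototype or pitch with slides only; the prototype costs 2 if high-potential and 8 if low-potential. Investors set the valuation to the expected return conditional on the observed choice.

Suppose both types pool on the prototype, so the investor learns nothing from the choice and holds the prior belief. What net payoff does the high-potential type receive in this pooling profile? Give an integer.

23

Pooled valuation = 1/10·34 + 9/10·24 = 25.
high-potential pays cost 2 for the prototype, so net payoff = 25 − 2 = 23.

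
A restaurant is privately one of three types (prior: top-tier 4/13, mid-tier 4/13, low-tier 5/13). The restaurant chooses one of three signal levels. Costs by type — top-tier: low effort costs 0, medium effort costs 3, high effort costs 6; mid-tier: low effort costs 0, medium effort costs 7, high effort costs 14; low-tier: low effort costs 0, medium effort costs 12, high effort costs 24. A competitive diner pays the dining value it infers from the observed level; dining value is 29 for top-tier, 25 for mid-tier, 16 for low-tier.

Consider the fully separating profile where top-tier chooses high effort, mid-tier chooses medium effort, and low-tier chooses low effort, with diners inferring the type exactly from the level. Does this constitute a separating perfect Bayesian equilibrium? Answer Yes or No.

Separating price premiums: high effort → 29, medium effort → 25, low effort → 16.
top-tier (assigned high effort): low effort: 16 − 0 = 16; medium effort: 25 − 3 = 22; high effort: 29 − 6 = 23. top-tier stays.
mid-tier (assigned medium effort): low effort: 16 − 0 = 16; medium effort: 25 − 7 = 18; high effort: 29 − 14 = 15. mid-tier stays.
low-tier (assigned low effort): low effort: 16 − 0 = 16; medium effort: 25 − 12 = 13; high effort: 29 − 24 = 5. low-tier stays.
Every type prefers its assigned level; separation holds.

Yes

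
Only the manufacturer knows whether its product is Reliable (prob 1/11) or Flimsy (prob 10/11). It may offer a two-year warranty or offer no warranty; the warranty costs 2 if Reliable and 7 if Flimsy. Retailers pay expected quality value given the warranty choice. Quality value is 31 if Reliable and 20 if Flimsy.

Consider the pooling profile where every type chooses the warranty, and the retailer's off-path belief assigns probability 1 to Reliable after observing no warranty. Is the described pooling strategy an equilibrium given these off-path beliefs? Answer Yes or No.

On path, the retailer holds the prior and pays 1/11·31 + 10/11·20 = 21. Off path (no warranty), believing Reliable, it pays 31.
Reliable: the warranty nets 21 − 2 = 19; no warranty nets 31. Reliable would deviate.
Flimsy: the warranty nets 21 − 7 = 14; no warranty nets 31. Flimsy would deviate.
A type deviates, so pooling fails.

No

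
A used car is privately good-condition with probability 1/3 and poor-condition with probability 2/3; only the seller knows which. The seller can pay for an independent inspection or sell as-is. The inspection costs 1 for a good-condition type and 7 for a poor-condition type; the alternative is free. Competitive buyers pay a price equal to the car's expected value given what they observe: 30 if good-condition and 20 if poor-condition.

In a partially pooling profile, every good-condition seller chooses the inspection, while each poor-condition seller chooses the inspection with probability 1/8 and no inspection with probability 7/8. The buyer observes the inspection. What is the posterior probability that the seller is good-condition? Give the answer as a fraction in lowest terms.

P(the inspection) = (1/3)·1 + (2/3)·(1/8) = 5/12.
By Bayes' rule, P(good-condition | the inspection) = (1/3) / (5/12) = 4/5.

4/5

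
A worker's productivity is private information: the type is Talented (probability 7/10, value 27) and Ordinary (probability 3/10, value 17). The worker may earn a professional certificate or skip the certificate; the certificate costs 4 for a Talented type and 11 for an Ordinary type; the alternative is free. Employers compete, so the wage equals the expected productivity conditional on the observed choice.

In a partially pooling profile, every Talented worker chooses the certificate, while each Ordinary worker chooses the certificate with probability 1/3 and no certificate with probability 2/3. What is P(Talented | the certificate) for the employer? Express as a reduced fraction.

7/8

P(the certificate) = (7/10)·1 + (3/10)·(1/3) = 4/5.
By Bayes' rule, P(Talented | the certificate) = (7/10) / (4/5) = 7/8.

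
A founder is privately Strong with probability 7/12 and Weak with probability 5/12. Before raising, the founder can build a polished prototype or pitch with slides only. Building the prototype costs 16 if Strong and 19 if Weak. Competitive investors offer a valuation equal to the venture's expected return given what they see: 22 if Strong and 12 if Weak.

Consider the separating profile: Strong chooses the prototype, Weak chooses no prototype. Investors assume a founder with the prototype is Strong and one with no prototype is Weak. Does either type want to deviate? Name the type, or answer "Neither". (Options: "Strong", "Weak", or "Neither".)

The prototype pays 22; no prototype pays 12.
Strong: assigned the prototype, nets 22 − 16 = 6; deviating to no prototype nets 12.
Weak: assigned no prototype, nets 12; deviating to the prototype nets 22 − 19 = 3.
The Strong type gains 6 by deviating.

Strong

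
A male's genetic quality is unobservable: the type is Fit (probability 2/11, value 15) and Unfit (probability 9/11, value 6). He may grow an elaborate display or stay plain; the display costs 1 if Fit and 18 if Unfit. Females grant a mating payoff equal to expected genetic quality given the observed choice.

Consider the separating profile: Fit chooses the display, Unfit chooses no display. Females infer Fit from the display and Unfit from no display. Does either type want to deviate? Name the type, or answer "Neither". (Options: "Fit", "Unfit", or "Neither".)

The display pays 15; no display pays 6.
Fit: assigned the display, nets 15 − 1 = 14; deviating to no display nets 6.
Unfit: assigned no display, nets 6; deviating to the display nets 15 − 18 = -3.
Both types strictly prefer their assigned action; no profitable deviation.

Neither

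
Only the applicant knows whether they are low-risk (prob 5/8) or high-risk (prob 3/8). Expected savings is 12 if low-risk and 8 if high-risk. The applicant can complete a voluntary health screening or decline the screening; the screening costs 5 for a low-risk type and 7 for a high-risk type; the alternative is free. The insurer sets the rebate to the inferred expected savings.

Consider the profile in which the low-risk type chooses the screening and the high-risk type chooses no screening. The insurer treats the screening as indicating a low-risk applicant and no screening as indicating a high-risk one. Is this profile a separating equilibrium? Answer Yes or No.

Under these beliefs, the screening earns rebate 12 and no screening earns rebate 8.
low-risk: the screening nets 12 − 5 = 7; no screening nets 8. low-risk would deviate to no screening.
high-risk: the screening nets 12 − 7 = 5; no screening nets 8. high-risk prefers no screening.
low-risk has a profitable deviation, so the profile is not an equilibrium.

No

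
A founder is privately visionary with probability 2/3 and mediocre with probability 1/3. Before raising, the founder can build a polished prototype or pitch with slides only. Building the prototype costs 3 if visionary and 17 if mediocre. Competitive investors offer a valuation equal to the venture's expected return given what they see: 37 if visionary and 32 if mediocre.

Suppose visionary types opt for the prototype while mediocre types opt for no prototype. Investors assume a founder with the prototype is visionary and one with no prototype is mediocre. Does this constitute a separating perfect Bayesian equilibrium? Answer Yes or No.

Under these beliefs, the prototype earns valuation 37 and no prototype earns valuation 32.
visionary: the prototype nets 37 − 3 = 34; no prototype nets 32. visionary prefers the prototype.
mediocre: the prototype nets 37 − 17 = 20; no prototype nets 32. mediocre prefers no prototype.
Neither type deviates, so the separating profile is an equilibrium.

Yes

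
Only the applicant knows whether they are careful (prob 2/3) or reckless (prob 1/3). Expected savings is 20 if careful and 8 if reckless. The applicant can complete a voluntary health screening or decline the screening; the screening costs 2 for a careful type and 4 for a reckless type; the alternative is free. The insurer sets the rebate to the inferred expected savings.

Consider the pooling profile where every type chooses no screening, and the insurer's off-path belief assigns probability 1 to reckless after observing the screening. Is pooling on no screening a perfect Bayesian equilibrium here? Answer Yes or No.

Yes

On path, the insurer holds the prior and pays 2/3·20 + 1/3·8 = 16. Off path (the screening), believing reckless, it pays 8.
careful: no screening nets 16; the screening nets 8 − 2 = 6. careful stays.
reckless: no screening nets 16; the screening nets 8 − 4 = 4. reckless stays.
No type deviates, so pooling is sustained.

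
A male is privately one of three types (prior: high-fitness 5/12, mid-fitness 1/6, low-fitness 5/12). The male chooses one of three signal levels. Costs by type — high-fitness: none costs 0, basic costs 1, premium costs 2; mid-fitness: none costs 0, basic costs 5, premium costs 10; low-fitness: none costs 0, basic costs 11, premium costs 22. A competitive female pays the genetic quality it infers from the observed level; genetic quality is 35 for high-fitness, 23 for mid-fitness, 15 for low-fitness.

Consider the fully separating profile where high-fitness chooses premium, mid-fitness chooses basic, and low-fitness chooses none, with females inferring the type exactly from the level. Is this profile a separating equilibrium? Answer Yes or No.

Separating mating payoffs: premium → 35, basic → 23, none → 15.
high-fitness (assigned premium): none: 15 − 0 = 15; basic: 23 − 1 = 22; premium: 35 − 2 = 33. high-fitness stays.
mid-fitness (assigned basic): none: 15 − 0 = 15; basic: 23 − 5 = 18; premium: 35 − 10 = 25. mid-fitness prefers premium.
low-fitness (assigned none): none: 15 − 0 = 15; basic: 23 − 11 = 12; premium: 35 − 22 = 13. low-fitness stays.
At least one type deviates; the separating profile fails.

No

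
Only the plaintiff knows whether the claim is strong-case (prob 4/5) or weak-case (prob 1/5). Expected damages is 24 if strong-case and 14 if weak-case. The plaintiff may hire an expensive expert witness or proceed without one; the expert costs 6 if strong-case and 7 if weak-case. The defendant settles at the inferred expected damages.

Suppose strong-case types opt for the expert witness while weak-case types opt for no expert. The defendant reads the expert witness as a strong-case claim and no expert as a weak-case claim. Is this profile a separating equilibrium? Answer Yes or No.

No

Under these beliefs, the expert witness earns settlement 24 and no expert earns settlement 14.
strong-case: the expert witness nets 24 − 6 = 18; no expert nets 14. strong-case prefers the expert witness.
weak-case: the expert witness nets 24 − 7 = 17; no expert nets 14. weak-case would deviate to the expert witness.
weak-case has a profitable deviation, so the profile is not an equilibrium.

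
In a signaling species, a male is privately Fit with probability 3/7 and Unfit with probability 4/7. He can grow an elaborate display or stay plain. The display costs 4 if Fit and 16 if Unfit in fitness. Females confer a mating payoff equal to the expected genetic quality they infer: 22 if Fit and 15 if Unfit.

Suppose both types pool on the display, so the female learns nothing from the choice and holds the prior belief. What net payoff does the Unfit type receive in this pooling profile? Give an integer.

2

Pooled mating payoff = 3/7·22 + 4/7·15 = 18.
Unfit pays cost 16 for the display, so net payoff = 18 − 16 = 2.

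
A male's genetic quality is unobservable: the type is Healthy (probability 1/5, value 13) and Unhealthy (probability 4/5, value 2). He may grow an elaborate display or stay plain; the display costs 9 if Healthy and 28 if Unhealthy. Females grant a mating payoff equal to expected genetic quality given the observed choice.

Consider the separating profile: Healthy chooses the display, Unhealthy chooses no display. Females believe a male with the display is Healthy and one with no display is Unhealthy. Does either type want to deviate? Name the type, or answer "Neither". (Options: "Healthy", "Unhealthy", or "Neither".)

Neither

The display pays 13; no display pays 2.
Healthy: assigned the display, nets 13 − 9 = 4; deviating to no display nets 2.
Unhealthy: assigned no display, nets 2; deviating to the display nets 13 − 28 = -15.
Both types strictly prefer their assigned action; no profitable deviation.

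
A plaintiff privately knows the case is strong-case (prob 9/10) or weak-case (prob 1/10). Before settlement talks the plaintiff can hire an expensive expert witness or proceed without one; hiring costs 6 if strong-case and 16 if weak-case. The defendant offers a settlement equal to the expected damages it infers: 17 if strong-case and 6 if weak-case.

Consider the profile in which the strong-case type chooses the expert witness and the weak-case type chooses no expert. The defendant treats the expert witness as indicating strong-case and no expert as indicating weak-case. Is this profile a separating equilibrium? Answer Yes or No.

Under these beliefs, the expert witness earns settlement 17 and no expert earns settlement 6.
strong-case: the expert witness nets 17 − 6 = 11; no expert nets 6. strong-case prefers the expert witness.
weak-case: the expert witness nets 17 − 16 = 1; no expert nets 6. weak-case prefers no expert.
Neither type deviates, so the separating profile is an equilibrium.

Yes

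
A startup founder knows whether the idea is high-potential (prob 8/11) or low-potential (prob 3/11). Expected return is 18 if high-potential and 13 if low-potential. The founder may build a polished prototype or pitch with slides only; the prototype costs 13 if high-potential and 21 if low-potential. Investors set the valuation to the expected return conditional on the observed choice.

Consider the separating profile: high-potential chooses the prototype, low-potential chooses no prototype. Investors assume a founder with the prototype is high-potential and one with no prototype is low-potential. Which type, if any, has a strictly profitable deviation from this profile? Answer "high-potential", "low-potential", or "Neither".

high-potential

The prototype pays 18; no prototype pays 13.
high-potential: assigned the prototype, nets 18 − 13 = 5; deviating to no prototype nets 13.
low-potential: assigned no prototype, nets 13; deviating to the prototype nets 18 − 21 = -3.
The high-potential type gains 8 by deviating.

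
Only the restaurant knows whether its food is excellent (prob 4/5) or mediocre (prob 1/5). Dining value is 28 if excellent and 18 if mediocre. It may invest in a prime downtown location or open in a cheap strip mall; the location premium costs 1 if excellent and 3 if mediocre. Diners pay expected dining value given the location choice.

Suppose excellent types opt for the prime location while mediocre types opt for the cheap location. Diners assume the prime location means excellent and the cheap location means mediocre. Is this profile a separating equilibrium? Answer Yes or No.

Under these beliefs, the prime location earns price premium 28 and the cheap location earns price premium 18.
excellent: the prime location nets 28 − 1 = 27; the cheap location nets 18. excellent prefers the prime location.
mediocre: the prime location nets 28 − 3 = 25; the cheap location nets 18. mediocre would deviate to the prime location.
mediocre has a profitable deviation, so the profile is not an equilibrium.

No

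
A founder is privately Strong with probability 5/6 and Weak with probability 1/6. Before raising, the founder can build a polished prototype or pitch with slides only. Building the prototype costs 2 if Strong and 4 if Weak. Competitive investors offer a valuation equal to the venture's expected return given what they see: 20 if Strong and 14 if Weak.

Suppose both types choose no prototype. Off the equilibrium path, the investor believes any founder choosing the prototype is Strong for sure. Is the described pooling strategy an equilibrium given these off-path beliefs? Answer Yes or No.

On path, the investor holds the prior and pays 5/6·20 + 1/6·14 = 19. Off path (the prototype), believing Strong, it pays 20.
Strong: no prototype nets 19; the prototype nets 20 − 2 = 18. Strong stays.
Weak: no prototype nets 19; the prototype nets 20 − 4 = 16. Weak stays.
No type deviates, so pooling is sustained.

Yes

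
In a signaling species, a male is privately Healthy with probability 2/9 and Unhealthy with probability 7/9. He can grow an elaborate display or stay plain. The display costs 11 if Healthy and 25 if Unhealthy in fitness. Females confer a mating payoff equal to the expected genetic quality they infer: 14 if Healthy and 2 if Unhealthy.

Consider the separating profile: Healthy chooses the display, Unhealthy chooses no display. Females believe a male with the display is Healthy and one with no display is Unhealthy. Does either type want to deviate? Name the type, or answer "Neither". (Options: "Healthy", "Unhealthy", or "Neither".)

Neither

The display pays 14; no display pays 2.
Healthy: assigned the display, nets 14 − 11 = 3; deviating to no display nets 2.
Unhealthy: assigned no display, nets 2; deviating to the display nets 14 − 25 = -11.
Both types strictly prefer their assigned action; no profitable deviation.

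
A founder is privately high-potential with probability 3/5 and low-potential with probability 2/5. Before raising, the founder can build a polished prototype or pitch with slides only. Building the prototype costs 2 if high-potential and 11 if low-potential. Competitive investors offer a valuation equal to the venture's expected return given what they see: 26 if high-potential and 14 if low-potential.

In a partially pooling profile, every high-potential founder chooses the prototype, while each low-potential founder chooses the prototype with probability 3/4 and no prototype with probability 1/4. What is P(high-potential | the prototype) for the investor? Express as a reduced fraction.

2/3

P(the prototype) = (3/5)·1 + (2/5)·(3/4) = 9/10.
By Bayes' rule, P(high-potential | the prototype) = (3/5) / (9/10) = 2/3.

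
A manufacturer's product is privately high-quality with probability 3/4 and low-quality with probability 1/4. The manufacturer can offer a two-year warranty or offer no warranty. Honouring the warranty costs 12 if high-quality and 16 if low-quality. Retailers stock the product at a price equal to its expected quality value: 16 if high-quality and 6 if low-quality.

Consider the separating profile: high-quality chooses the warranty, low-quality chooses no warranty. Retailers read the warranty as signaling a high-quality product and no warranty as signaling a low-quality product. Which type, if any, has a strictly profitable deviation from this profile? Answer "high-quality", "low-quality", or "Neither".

The warranty pays 16; no warranty pays 6.
high-quality: assigned the warranty, nets 16 − 12 = 4; deviating to no warranty nets 6.
low-quality: assigned no warranty, nets 6; deviating to the warranty nets 16 − 16 = 0.
The high-quality type gains 2 by deviating.

high-quality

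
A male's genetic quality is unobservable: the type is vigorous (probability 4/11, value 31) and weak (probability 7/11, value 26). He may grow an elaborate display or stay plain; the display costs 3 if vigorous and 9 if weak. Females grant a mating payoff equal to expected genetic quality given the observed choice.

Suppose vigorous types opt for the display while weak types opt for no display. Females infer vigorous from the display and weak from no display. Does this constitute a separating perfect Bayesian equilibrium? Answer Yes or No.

Under these beliefs, the display earns mating payoff 31 and no display earns mating payoff 26.
vigorous: the display nets 31 − 3 = 28; no display nets 26. vigorous prefers the display.
weak: the display nets 31 − 9 = 22; no display nets 26. weak prefers no display.
Neither type deviates, so the separating profile is an equilibrium.

Yes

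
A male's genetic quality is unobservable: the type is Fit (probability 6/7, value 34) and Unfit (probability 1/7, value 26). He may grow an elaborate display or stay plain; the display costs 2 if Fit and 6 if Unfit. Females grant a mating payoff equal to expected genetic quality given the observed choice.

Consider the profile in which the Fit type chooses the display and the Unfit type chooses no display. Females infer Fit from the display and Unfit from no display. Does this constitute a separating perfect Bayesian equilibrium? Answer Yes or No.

Under these beliefs, the display earns mating payoff 34 and no display earns mating payoff 26.
Fit: the display nets 34 − 2 = 32; no display nets 26. Fit prefers the display.
Unfit: the display nets 34 − 6 = 28; no display nets 26. Unfit would deviate to the display.
Unfit has a profitable deviation, so the profile is not an equilibrium.

No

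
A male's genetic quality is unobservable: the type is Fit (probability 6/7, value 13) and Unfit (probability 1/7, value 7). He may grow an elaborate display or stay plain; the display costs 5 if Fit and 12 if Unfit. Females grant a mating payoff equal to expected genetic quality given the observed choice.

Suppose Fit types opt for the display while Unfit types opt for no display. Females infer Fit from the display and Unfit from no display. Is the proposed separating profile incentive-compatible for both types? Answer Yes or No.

Yes

Under these beliefs, the display earns mating payoff 13 and no display earns mating payoff 7.
Fit: the display nets 13 − 5 = 8; no display nets 7. Fit prefers the display.
Unfit: the display nets 13 − 12 = 1; no display nets 7. Unfit prefers no display.
Neither type deviates, so the separating profile is an equilibrium.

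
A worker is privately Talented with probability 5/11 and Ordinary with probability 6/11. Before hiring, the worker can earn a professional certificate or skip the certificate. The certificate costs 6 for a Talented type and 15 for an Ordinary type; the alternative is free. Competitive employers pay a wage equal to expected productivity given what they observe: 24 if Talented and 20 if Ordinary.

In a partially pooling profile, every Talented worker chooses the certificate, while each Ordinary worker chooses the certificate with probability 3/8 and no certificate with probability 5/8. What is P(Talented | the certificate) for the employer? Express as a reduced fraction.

P(the certificate) = (5/11)·1 + (6/11)·(3/8) = 29/44.
By Bayes' rule, P(Talented | the certificate) = (5/11) / (29/44) = 20/29.

20/29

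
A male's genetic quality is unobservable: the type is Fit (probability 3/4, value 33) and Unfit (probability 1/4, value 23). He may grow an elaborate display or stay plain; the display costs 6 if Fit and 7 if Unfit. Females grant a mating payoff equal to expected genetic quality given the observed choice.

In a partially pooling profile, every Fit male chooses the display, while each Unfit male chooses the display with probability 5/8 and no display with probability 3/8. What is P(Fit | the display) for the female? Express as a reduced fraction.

P(the display) = (3/4)·1 + (1/4)·(5/8) = 29/32.
By Bayes' rule, P(Fit | the display) = (3/4) / (29/32) = 24/29.

24/29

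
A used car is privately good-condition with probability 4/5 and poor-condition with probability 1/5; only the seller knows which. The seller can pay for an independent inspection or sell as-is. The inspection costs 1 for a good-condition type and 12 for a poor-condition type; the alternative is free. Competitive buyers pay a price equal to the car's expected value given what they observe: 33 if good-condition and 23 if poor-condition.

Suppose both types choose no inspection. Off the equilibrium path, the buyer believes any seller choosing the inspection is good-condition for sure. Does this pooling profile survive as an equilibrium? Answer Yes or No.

On path, the buyer holds the prior and pays 4/5·33 + 1/5·23 = 31. Off path (the inspection), believing good-condition, it pays 33.
good-condition: no inspection nets 31; the inspection nets 33 − 1 = 32. good-condition would deviate.
poor-condition: no inspection nets 31; the inspection nets 33 − 12 = 21. poor-condition stays.
A type deviates, so pooling fails.

No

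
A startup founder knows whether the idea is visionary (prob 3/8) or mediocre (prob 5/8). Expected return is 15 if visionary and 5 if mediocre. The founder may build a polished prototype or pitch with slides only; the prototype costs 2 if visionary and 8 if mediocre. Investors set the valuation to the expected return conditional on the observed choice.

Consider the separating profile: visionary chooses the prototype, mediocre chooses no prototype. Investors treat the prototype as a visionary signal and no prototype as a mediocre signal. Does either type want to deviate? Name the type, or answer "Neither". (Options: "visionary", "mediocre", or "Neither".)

The prototype pays 15; no prototype pays 5.
visionary: assigned the prototype, nets 15 − 2 = 13; deviating to no prototype nets 5.
mediocre: assigned no prototype, nets 5; deviating to the prototype nets 15 − 8 = 7.
The mediocre type gains 2 by deviating.

mediocre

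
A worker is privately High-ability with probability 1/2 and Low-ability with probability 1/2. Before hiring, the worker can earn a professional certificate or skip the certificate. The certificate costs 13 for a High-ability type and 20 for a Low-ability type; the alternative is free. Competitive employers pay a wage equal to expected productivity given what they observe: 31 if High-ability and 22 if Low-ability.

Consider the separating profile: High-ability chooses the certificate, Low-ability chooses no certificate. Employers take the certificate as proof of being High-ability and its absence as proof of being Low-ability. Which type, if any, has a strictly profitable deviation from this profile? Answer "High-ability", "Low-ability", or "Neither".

The certificate pays 31; no certificate pays 22.
High-ability: assigned the certificate, nets 31 − 13 = 18; deviating to no certificate nets 22.
Low-ability: assigned no certificate, nets 22; deviating to the certificate nets 31 − 20 = 11.
The High-ability type gains 4 by deviating.

High-ability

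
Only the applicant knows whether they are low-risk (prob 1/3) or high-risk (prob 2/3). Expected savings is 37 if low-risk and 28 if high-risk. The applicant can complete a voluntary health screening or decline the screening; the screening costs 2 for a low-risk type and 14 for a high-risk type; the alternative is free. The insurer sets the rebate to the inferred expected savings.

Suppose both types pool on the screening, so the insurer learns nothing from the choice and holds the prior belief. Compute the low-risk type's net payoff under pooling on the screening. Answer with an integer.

29

Pooled rebate = 1/3·37 + 2/3·28 = 31.
low-risk pays cost 2 for the screening, so net payoff = 31 − 2 = 29.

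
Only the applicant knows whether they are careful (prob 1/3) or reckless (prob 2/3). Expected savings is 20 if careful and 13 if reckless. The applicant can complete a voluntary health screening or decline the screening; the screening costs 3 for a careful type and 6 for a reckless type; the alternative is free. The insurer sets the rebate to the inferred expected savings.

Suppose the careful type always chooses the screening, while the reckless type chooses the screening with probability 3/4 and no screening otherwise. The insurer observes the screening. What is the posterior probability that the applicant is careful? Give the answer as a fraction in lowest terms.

2/5

P(the screening) = (1/3)·1 + (2/3)·(3/4) = 5/6.
By Bayes' rule, P(careful | the screening) = (1/3) / (5/6) = 2/5.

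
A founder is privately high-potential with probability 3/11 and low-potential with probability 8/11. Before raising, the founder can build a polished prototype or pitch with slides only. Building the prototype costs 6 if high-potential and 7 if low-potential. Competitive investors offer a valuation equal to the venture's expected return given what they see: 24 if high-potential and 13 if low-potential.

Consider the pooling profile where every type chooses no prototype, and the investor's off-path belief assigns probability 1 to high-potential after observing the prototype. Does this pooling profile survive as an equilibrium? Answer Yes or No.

No

On path, the investor holds the prior and pays 3/11·24 + 8/11·13 = 16. Off path (the prototype), believing high-potential, it pays 24.
high-potential: no prototype nets 16; the prototype nets 24 − 6 = 18. high-potential would deviate.
low-potential: no prototype nets 16; the prototype nets 24 − 7 = 17. low-potential would deviate.
A type deviates, so pooling fails.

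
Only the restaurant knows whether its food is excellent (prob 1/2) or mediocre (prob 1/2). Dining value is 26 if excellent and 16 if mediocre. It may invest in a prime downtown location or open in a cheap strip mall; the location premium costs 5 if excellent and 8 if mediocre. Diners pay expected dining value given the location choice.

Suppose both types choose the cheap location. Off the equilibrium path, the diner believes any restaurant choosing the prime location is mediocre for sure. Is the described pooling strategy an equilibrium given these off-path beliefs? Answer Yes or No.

Yes

On path, the diner holds the prior and pays 1/2·26 + 1/2·16 = 21. Off path (the prime location), believing mediocre, it pays 16.
excellent: the cheap location nets 21; the prime location nets 16 − 5 = 11. excellent stays.
mediocre: the cheap location nets 21; the prime location nets 16 − 8 = 8. mediocre stays.
No type deviates, so pooling is sustained.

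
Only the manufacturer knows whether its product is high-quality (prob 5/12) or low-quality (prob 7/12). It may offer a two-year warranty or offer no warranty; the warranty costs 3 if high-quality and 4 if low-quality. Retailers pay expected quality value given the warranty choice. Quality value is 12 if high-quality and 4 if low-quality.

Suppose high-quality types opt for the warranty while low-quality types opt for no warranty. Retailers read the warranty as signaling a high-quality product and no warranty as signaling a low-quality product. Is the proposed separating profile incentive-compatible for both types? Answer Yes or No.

No

Under these beliefs, the warranty earns price 12 and no warranty earns price 4.
high-quality: the warranty nets 12 − 3 = 9; no warranty nets 4. high-quality prefers the warranty.
low-quality: the warranty nets 12 − 4 = 8; no warranty nets 4. low-quality would deviate to the warranty.
low-quality has a profitable deviation, so the profile is not an equilibrium.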